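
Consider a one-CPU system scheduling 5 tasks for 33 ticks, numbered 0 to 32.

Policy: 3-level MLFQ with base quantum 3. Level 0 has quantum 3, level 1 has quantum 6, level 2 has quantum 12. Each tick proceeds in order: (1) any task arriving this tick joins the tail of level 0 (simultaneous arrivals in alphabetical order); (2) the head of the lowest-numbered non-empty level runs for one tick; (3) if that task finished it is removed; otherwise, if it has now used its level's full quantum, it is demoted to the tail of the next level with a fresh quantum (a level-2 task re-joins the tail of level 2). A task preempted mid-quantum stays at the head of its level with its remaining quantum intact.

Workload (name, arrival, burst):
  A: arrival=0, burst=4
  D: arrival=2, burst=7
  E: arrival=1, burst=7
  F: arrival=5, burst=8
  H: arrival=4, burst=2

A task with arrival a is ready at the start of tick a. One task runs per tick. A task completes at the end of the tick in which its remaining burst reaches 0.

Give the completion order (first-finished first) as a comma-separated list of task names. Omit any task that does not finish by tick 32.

t=0: L0/L1/L2 = A/-/- → run A
t=1: L0/L1/L2 = AE/-/- → run A
t=2: L0/L1/L2 = AED/-/- → run A
t=3: L0/L1/L2 = ED/A/- → run E
t=4: L0/L1/L2 = EDH/A/- → run E
t=5: L0/L1/L2 = EDHF/A/- → run E
t=6: L0/L1/L2 = DHF/AE/- → run D
t=7: L0/L1/L2 = DHF/AE/- → run D
t=8: L0/L1/L2 = DHF/AE/- → run D
t=9: L0/L1/L2 = HF/AED/- → run H
t=10: L0/L1/L2 = HF/AED/- → run H
t=11: L0/L1/L2 = F/AED/- → run F
t=12: L0/L1/L2 = F/AED/- → run F
t=13: L0/L1/L2 = F/AED/- → run F
t=14: L0/L1/L2 = -/AEDF/- → run A
t=15: L0/L1/L2 = -/EDF/- → run E
t=16: L0/L1/L2 = -/EDF/- → run E
t=17: L0/L1/L2 = -/EDF/- → run E
t=18: L0/L1/L2 = -/EDF/- → run E
t=19: L0/L1/L2 = -/DF/- → run D
t=20: L0/L1/L2 = -/DF/- → run D
t=21: L0/L1/L2 = -/DF/- → run D
t=22: L0/L1/L2 = -/DF/- → run D
t=23: L0/L1/L2 = -/F/- → run F
t=24: L0/L1/L2 = -/F/- → run F
t=25: L0/L1/L2 = -/F/- → run F
t=26: L0/L1/L2 = -/F/- → run F
t=27: L0/L1/L2 = -/F/- → run F
t=28: (idle)
t=29: (idle)
t=30: (idle)
t=31: (idle)
t=32: (idle)

completion order = H, A, E, D, F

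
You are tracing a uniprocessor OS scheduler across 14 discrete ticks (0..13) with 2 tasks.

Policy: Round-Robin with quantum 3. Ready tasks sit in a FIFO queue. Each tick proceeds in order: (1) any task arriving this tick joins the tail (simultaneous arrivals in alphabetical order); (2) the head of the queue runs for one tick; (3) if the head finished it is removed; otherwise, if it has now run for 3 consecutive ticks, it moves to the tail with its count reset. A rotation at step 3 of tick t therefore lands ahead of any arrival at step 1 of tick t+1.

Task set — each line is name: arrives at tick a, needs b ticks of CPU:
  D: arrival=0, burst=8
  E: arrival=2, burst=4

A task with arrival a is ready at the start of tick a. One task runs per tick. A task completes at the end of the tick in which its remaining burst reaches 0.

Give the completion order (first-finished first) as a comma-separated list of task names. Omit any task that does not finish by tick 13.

t=0: queue=[D] q_used=0 → run D
t=1: queue=[D] q_used=1 → run D
t=2: queue=[D,E] q_used=2 → run D
t=3: queue=[E,D] q_used=0 → run E
t=4: queue=[E,D] q_used=1 → run E
t=5: queue=[E,D] q_used=2 → run E
t=6: queue=[D,E] q_used=0 → run D
t=7: queue=[D,E] q_used=1 → run D
t=8: queue=[D,E] q_used=2 → run D
t=9: queue=[E,D] q_used=0 → run E
t=10: queue=[D] q_used=0 → run D
t=11: queue=[D] q_used=1 → run D
t=12: (idle)
t=13: (idle)

completion order = E, D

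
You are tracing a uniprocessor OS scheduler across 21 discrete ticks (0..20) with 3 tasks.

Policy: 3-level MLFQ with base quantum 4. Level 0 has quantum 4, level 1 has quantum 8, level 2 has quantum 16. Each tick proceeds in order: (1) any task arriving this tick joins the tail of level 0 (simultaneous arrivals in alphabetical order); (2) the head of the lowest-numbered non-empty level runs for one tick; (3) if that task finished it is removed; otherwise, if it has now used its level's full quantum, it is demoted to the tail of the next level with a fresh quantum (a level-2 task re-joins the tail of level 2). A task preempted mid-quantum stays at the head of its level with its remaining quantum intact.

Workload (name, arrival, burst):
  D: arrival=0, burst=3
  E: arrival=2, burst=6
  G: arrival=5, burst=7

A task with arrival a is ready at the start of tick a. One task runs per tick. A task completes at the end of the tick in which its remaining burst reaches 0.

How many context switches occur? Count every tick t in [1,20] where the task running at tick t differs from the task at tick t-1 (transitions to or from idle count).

t=0: L0/L1/L2 = D/-/- → run D
t=1: L0/L1/L2 = D/-/- → run D
t=2: L0/L1/L2 = DE/-/- → run D
t=3: L0/L1/L2 = E/-/- → run E
t=4: L0/L1/L2 = E/-/- → run E
t=5: L0/L1/L2 = EG/-/- → run E
t=6: L0/L1/L2 = EG/-/- → run E
t=7: L0/L1/L2 = G/E/- → run G
t=8: L0/L1/L2 = G/E/- → run G
t=9: L0/L1/L2 = G/E/- → run G
t=10: L0/L1/L2 = G/E/- → run G
t=11: L0/L1/L2 = -/EG/- → run E
t=12: L0/L1/L2 = -/EG/- → run E
t=13: L0/L1/L2 = -/G/- → run G
t=14: L0/L1/L2 = -/G/- → run G
t=15: L0/L1/L2 = -/G/- → run G
t=16: (idle)
t=17: (idle)
t=18: (idle)
t=19: (idle)
t=20: (idle)

context switches = 5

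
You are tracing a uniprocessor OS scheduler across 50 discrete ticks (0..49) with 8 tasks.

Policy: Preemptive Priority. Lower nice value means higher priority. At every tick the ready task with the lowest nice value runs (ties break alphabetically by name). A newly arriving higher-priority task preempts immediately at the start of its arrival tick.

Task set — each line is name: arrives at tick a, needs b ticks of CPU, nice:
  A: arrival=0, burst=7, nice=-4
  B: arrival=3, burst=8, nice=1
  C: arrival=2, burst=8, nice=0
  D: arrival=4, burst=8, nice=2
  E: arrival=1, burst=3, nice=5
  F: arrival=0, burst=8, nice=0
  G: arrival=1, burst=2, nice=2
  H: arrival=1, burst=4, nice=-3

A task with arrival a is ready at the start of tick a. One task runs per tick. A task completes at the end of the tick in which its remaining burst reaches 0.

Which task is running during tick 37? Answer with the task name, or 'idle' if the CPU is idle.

running at tick 37 = D

t=0: ready={A,F} → run A
t=1: ready={A,E,F,G,H} → run A
t=2: ready={A,C,E,F,G,H} → run A
t=3: ready={A,B,C,E,F,G,H} → run A
t=4: ready={A,B,C,D,E,F,G,H} → run A
t=5: ready={A,B,C,D,E,F,G,H} → run A
t=6: ready={A,B,C,D,E,F,G,H} → run A
t=7: ready={B,C,D,E,F,G,H} → run H
t=8: ready={B,C,D,E,F,G,H} → run H
t=9: ready={B,C,D,E,F,G,H} → run H
t=10: ready={B,C,D,E,F,G,H} → run H
t=11: ready={B,C,D,E,F,G} → run C
t=12: ready={B,C,D,E,F,G} → run C
t=13: ready={B,C,D,E,F,G} → run C
t=14: ready={B,C,D,E,F,G} → run C
t=15: ready={B,C,D,E,F,G} → run C
t=16: ready={B,C,D,E,F,G} → run C
t=17: ready={B,C,D,E,F,G} → run C
t=18: ready={B,C,D,E,F,G} → run C
t=19: ready={B,D,E,F,G} → run F
t=20: ready={B,D,E,F,G} → run F
t=21: ready={B,D,E,F,G} → run F
t=22: ready={B,D,E,F,G} → run F
t=23: ready={B,D,E,F,G} → run F
t=24: ready={B,D,E,F,G} → run F
t=25: ready={B,D,E,F,G} → run F
t=26: ready={B,D,E,F,G} → run F
t=27: ready={B,D,E,G} → run B
t=28: ready={B,D,E,G} → run B
t=29: ready={B,D,E,G} → run B
t=30: ready={B,D,E,G} → run B
t=31: ready={B,D,E,G} → run B
t=32: ready={B,D,E,G} → run B
t=33: ready={B,D,E,G} → run B
t=34: ready={B,D,E,G} → run B
t=35: ready={D,E,G} → run D
t=36: ready={D,E,G} → run D
t=37: ready={D,E,G} → run D
t=38: ready={D,E,G} → run D
t=39: ready={D,E,G} → run D
t=40: ready={D,E,G} → run D
t=41: ready={D,E,G} → run D
t=42: ready={D,E,G} → run D
t=43: ready={E,G} → run G
t=44: ready={E,G} → run G
t=45: ready={E} → run E
t=46: ready={E} → run E
t=47: ready={E} → run E
t=48: (idle)
t=49: (idle)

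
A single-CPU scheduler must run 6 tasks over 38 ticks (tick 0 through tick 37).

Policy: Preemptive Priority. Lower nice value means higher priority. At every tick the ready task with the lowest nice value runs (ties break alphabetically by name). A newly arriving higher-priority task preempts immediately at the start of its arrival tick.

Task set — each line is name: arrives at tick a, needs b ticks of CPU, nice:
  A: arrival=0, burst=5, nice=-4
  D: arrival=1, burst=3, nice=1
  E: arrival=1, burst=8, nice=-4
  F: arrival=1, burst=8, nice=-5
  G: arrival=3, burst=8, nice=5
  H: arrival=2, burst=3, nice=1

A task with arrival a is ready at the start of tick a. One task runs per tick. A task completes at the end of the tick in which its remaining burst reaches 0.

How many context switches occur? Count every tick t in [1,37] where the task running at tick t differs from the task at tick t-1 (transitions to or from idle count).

context switches = 7

t=0: ready={A} → run A
t=1: ready={A,D,E,F} → run F
t=2: ready={A,D,E,F,H} → run F
t=3: ready={A,D,E,F,G,H} → run F
t=4: ready={A,D,E,F,G,H} → run F
t=5: ready={A,D,E,F,G,H} → run F
t=6: ready={A,D,E,F,G,H} → run F
t=7: ready={A,D,E,F,G,H} → run F
t=8: ready={A,D,E,F,G,H} → run F
t=9: ready={A,D,E,G,H} → run A
t=10: ready={A,D,E,G,H} → run A
t=11: ready={A,D,E,G,H} → run A
t=12: ready={A,D,E,G,H} → run A
t=13: ready={D,E,G,H} → run E
t=14: ready={D,E,G,H} → run E
t=15: ready={D,E,G,H} → run E
t=16: ready={D,E,G,H} → run E
t=17: ready={D,E,G,H} → run E
t=18: ready={D,E,G,H} → run E
t=19: ready={D,E,G,H} → run E
t=20: ready={D,E,G,H} → run E
t=21: ready={D,G,H} → run D
t=22: ready={D,G,H} → run D
t=23: ready={D,G,H} → run D
t=24: ready={G,H} → run H
t=25: ready={G,H} → run H
t=26: ready={G,H} → run H
t=27: ready={G} → run G
t=28: ready={G} → run G
t=29: ready={G} → run G
t=30: ready={G} → run G
t=31: ready={G} → run G
t=32: ready={G} → run G
t=33: ready={G} → run G
t=34: ready={G} → run G
t=35: (idle)
t=36: (idle)
t=37: (idle)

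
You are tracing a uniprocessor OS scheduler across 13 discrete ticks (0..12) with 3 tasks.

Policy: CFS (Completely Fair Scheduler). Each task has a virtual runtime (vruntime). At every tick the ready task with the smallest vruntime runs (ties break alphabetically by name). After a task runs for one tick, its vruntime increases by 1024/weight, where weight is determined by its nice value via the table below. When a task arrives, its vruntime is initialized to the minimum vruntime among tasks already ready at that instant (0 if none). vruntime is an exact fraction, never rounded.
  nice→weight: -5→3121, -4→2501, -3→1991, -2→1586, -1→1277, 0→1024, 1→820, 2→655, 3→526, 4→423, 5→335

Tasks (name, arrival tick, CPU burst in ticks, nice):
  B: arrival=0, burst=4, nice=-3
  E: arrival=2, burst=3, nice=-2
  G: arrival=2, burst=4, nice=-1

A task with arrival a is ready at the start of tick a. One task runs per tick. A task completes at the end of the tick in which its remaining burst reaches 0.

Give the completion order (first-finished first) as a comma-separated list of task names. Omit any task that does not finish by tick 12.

completion order = B, E, G

t=0: vr[B=0] → run B
t=1: vr[B=1024/1991] → run B
t=2: vr[B=2048/1991 E=2048/1991 G=2048/1991] → run B
t=3: vr[B=3072/1991 E=2048/1991 G=2048/1991] → run E
t=4: vr[B=3072/1991 E=2643456/1578863 G=2048/1991] → run G
t=5: vr[B=3072/1991 E=2643456/1578863 G=4654080/2542507] → run B
t=6: vr[E=2643456/1578863 G=4654080/2542507] → run E
t=7: vr[E=3662848/1578863 G=4654080/2542507] → run G
t=8: vr[E=3662848/1578863 G=6692864/2542507] → run E
t=9: vr[G=6692864/2542507] → run G
t=10: vr[G=8731648/2542507] → run G
t=11: (idle)
t=12: (idle)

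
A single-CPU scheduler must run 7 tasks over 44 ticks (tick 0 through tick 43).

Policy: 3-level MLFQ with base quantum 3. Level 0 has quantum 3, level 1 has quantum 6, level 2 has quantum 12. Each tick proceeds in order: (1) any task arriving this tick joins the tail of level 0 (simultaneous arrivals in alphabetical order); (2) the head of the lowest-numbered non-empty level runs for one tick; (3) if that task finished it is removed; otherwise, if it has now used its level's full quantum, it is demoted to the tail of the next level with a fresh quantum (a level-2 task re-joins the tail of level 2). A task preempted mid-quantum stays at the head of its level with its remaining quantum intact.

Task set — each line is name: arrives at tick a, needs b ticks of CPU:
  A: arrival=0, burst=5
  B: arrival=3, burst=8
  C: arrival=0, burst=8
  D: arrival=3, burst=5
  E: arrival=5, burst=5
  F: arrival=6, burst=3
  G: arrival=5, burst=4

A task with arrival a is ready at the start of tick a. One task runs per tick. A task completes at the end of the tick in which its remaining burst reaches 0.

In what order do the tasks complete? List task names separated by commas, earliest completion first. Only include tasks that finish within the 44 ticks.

t=0: L0/L1/L2 = AC/-/- → run A
t=1: L0/L1/L2 = AC/-/- → run A
t=2: L0/L1/L2 = AC/-/- → run A
t=3: L0/L1/L2 = CBD/A/- → run C
t=4: L0/L1/L2 = CBD/A/- → run C
t=5: L0/L1/L2 = CBDEG/A/- → run C
t=6: L0/L1/L2 = BDEGF/AC/- → run B
t=7: L0/L1/L2 = BDEGF/AC/- → run B
t=8: L0/L1/L2 = BDEGF/AC/- → run B
t=9: L0/L1/L2 = DEGF/ACB/- → run D
t=10: L0/L1/L2 = DEGF/ACB/- → run D
t=11: L0/L1/L2 = DEGF/ACB/- → run D
t=12: L0/L1/L2 = EGF/ACBD/- → run E
t=13: L0/L1/L2 = EGF/ACBD/- → run E
t=14: L0/L1/L2 = EGF/ACBD/- → run E
t=15: L0/L1/L2 = GF/ACBDE/- → run G
t=16: L0/L1/L2 = GF/ACBDE/- → run G
t=17: L0/L1/L2 = GF/ACBDE/- → run G
t=18: L0/L1/L2 = F/ACBDEG/- → run F
t=19: L0/L1/L2 = F/ACBDEG/- → run F
t=20: L0/L1/L2 = F/ACBDEG/- → run F
t=21: L0/L1/L2 = -/ACBDEG/- → run A
t=22: L0/L1/L2 = -/ACBDEG/- → run A
t=23: L0/L1/L2 = -/CBDEG/- → run C
t=24: L0/L1/L2 = -/CBDEG/- → run C
t=25: L0/L1/L2 = -/CBDEG/- → run C
t=26: L0/L1/L2 = -/CBDEG/- → run C
t=27: L0/L1/L2 = -/CBDEG/- → run C
t=28: L0/L1/L2 = -/BDEG/- → run B
t=29: L0/L1/L2 = -/BDEG/- → run B
t=30: L0/L1/L2 = -/BDEG/- → run B
t=31: L0/L1/L2 = -/BDEG/- → run B
t=32: L0/L1/L2 = -/BDEG/- → run B
t=33: L0/L1/L2 = -/DEG/- → run D
t=34: L0/L1/L2 = -/DEG/- → run D
t=35: L0/L1/L2 = -/EG/- → run E
t=36: L0/L1/L2 = -/EG/- → run E
t=37: L0/L1/L2 = -/G/- → run G
t=38: (idle)
t=39: (idle)
t=40: (idle)
t=41: (idle)
t=42: (idle)
t=43: (idle)

completion order = F, A, C, B, D, E, G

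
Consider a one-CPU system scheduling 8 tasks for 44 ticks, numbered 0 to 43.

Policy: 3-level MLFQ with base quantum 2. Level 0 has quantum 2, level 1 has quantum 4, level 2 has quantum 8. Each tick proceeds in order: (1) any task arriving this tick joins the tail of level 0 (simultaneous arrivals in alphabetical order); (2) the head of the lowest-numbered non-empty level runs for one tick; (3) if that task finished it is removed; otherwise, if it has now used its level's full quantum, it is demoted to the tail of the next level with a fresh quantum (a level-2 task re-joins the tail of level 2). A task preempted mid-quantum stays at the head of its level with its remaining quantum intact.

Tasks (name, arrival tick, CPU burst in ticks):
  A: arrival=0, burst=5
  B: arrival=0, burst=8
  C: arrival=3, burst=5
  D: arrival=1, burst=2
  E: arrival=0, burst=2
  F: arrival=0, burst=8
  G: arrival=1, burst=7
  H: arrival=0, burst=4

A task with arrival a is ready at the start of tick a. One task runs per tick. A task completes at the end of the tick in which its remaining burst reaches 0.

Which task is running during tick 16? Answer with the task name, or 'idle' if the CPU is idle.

running at tick 16 = A

t=0: L0/L1/L2 = ABEFH/-/- → run A
t=1: L0/L1/L2 = ABEFHDG/-/- → run A
t=2: L0/L1/L2 = BEFHDG/A/- → run B
t=3: L0/L1/L2 = BEFHDGC/A/- → run B
t=4: L0/L1/L2 = EFHDGC/AB/- → run E
t=5: L0/L1/L2 = EFHDGC/AB/- → run E
t=6: L0/L1/L2 = FHDGC/AB/- → run F
t=7: L0/L1/L2 = FHDGC/AB/- → run F
t=8: L0/L1/L2 = HDGC/ABF/- → run H
t=9: L0/L1/L2 = HDGC/ABF/- → run H
t=10: L0/L1/L2 = DGC/ABFH/- → run D
t=11: L0/L1/L2 = DGC/ABFH/- → run D
t=12: L0/L1/L2 = GC/ABFH/- → run G
t=13: L0/L1/L2 = GC/ABFH/- → run G
t=14: L0/L1/L2 = C/ABFHG/- → run C
t=15: L0/L1/L2 = C/ABFHG/- → run C
t=16: L0/L1/L2 = -/ABFHGC/- → run A
t=17: L0/L1/L2 = -/ABFHGC/- → run A
t=18: L0/L1/L2 = -/ABFHGC/- → run A
t=19: L0/L1/L2 = -/BFHGC/- → run B
t=20: L0/L1/L2 = -/BFHGC/- → run B
t=21: L0/L1/L2 = -/BFHGC/- → run B
t=22: L0/L1/L2 = -/BFHGC/- → run B
t=23: L0/L1/L2 = -/FHGC/B → run F
t=24: L0/L1/L2 = -/FHGC/B → run F
t=25: L0/L1/L2 = -/FHGC/B → run F
t=26: L0/L1/L2 = -/FHGC/B → run F
t=27: L0/L1/L2 = -/HGC/BF → run H
t=28: L0/L1/L2 = -/HGC/BF → run H
t=29: L0/L1/L2 = -/GC/BF → run G
t=30: L0/L1/L2 = -/GC/BF → run G
t=31: L0/L1/L2 = -/GC/BF → run G
t=32: L0/L1/L2 = -/GC/BF → run G
t=33: L0/L1/L2 = -/C/BFG → run C
t=34: L0/L1/L2 = -/C/BFG → run C
t=35: L0/L1/L2 = -/C/BFG → run C
t=36: L0/L1/L2 = -/-/BFG → run B
t=37: L0/L1/L2 = -/-/BFG → run B
t=38: L0/L1/L2 = -/-/FG → run F
t=39: L0/L1/L2 = -/-/FG → run F
t=40: L0/L1/L2 = -/-/G → run G
t=41: (idle)
t=42: (idle)
t=43: (idle)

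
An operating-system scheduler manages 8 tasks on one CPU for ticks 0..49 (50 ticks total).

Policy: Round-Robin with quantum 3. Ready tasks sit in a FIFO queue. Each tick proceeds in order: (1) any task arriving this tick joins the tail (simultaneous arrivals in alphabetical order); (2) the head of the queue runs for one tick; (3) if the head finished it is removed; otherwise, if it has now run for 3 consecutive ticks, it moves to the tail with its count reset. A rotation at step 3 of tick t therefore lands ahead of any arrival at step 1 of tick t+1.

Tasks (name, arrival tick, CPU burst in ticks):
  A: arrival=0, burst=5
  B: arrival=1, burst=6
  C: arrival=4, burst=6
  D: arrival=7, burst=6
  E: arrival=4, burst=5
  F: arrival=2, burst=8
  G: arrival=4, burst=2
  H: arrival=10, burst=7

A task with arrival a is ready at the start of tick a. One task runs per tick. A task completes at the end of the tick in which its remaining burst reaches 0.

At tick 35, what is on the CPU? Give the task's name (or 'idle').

t=0: queue=[A] q_used=0 → run A
t=1: queue=[A,B] q_used=1 → run A
t=2: queue=[A,B,F] q_used=2 → run A
t=3: queue=[B,F,A] q_used=0 → run B
t=4: queue=[B,F,A,C,E,G] q_used=1 → run B
t=5: queue=[B,F,A,C,E,G] q_used=2 → run B
t=6: queue=[F,A,C,E,G,B] q_used=0 → run F
t=7: queue=[F,A,C,E,G,B,D] q_used=1 → run F
t=8: queue=[F,A,C,E,G,B,D] q_used=2 → run F
t=9: queue=[A,C,E,G,B,D,F] q_used=0 → run A
t=10: queue=[A,C,E,G,B,D,F,H] q_used=1 → run A
t=11: queue=[C,E,G,B,D,F,H] q_used=0 → run C
t=12: queue=[C,E,G,B,D,F,H] q_used=1 → run C
t=13: queue=[C,E,G,B,D,F,H] q_used=2 → run C
t=14: queue=[E,G,B,D,F,H,C] q_used=0 → run E
t=15: queue=[E,G,B,D,F,H,C] q_used=1 → run E
t=16: queue=[E,G,B,D,F,H,C] q_used=2 → run E
t=17: queue=[G,B,D,F,H,C,E] q_used=0 → run G
t=18: queue=[G,B,D,F,H,C,E] q_used=1 → run G
t=19: queue=[B,D,F,H,C,E] q_used=0 → run B
t=20: queue=[B,D,F,H,C,E] q_used=1 → run B
t=21: queue=[B,D,F,H,C,E] q_used=2 → run B
t=22: queue=[D,F,H,C,E] q_used=0 → run D
t=23: queue=[D,F,H,C,E] q_used=1 → run D
t=24: queue=[D,F,H,C,E] q_used=2 → run D
t=25: queue=[F,H,C,E,D] q_used=0 → run F
t=26: queue=[F,H,C,E,D] q_used=1 → run F
t=27: queue=[F,H,C,E,D] q_used=2 → run F
t=28: queue=[H,C,E,D,F] q_used=0 → run H
t=29: queue=[H,C,E,D,F] q_used=1 → run H
t=30: queue=[H,C,E,D,F] q_used=2 → run H
t=31: queue=[C,E,D,F,H] q_used=0 → run C
t=32: queue=[C,E,D,F,H] q_used=1 → run C
t=33: queue=[C,E,D,F,H] q_used=2 → run C
t=34: queue=[E,D,F,H] q_used=0 → run E
t=35: queue=[E,D,F,H] q_used=1 → run E
t=36: queue=[D,F,H] q_used=0 → run D
t=37: queue=[D,F,H] q_used=1 → run D
t=38: queue=[D,F,H] q_used=2 → run D
t=39: queue=[F,H] q_used=0 → run F
t=40: queue=[F,H] q_used=1 → run F
t=41: queue=[H] q_used=0 → run H
t=42: queue=[H] q_used=1 → run H
t=43: queue=[H] q_used=2 → run H
t=44: queue=[H] q_used=0 → run H
t=45: (idle)
t=46: (idle)
t=47: (idle)
t=48: (idle)
t=49: (idle)

running at tick 35 = E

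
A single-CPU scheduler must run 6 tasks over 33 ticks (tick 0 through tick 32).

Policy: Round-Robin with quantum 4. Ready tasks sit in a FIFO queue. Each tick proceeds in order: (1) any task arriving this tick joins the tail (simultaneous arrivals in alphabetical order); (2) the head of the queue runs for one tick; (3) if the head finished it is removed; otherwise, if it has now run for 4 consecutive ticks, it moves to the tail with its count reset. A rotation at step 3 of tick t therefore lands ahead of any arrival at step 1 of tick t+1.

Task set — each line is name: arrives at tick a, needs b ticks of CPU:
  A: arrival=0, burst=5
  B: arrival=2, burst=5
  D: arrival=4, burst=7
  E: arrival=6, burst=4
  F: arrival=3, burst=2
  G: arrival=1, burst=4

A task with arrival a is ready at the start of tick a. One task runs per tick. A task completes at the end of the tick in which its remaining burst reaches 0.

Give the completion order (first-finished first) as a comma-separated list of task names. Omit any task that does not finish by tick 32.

t=0: queue=[A] q_used=0 → run A
t=1: queue=[A,G] q_used=1 → run A
t=2: queue=[A,G,B] q_used=2 → run A
t=3: queue=[A,G,B,F] q_used=3 → run A
t=4: queue=[G,B,F,A,D] q_used=0 → run G
t=5: queue=[G,B,F,A,D] q_used=1 → run G
t=6: queue=[G,B,F,A,D,E] q_used=2 → run G
t=7: queue=[G,B,F,A,D,E] q_used=3 → run G
t=8: queue=[B,F,A,D,E] q_used=0 → run B
t=9: queue=[B,F,A,D,E] q_used=1 → run B
t=10: queue=[B,F,A,D,E] q_used=2 → run B
t=11: queue=[B,F,A,D,E] q_used=3 → run B
t=12: queue=[F,A,D,E,B] q_used=0 → run F
t=13: queue=[F,A,D,E,B] q_used=1 → run F
t=14: queue=[A,D,E,B] q_used=0 → run A
t=15: queue=[D,E,B] q_used=0 → run D
t=16: queue=[D,E,B] q_used=1 → run D
t=17: queue=[D,E,B] q_used=2 → run D
t=18: queue=[D,E,B] q_used=3 → run D
t=19: queue=[E,B,D] q_used=0 → run E
t=20: queue=[E,B,D] q_used=1 → run E
t=21: queue=[E,B,D] q_used=2 → run E
t=22: queue=[E,B,D] q_used=3 → run E
t=23: queue=[B,D] q_used=0 → run B
t=24: queue=[D] q_used=0 → run D
t=25: queue=[D] q_used=1 → run D
t=26: queue=[D] q_used=2 → run D
t=27: (idle)
t=28: (idle)
t=29: (idle)
t=30: (idle)
t=31: (idle)
t=32: (idle)

completion order = G, F, A, E, B, D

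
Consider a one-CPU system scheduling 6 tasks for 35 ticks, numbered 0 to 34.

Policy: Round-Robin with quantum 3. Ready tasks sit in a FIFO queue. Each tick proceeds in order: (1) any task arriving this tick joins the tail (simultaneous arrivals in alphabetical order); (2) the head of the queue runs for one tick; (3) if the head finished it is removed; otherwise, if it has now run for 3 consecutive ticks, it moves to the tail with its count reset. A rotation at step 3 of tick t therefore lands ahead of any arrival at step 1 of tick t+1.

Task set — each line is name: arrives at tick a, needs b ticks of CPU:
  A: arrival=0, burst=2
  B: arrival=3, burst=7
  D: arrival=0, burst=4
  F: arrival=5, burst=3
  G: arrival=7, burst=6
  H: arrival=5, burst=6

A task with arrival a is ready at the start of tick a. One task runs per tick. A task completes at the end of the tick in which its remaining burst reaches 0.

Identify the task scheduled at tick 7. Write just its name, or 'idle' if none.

running at tick 7 = B

t=0: queue=[A,D] q_used=0 → run A
t=1: queue=[A,D] q_used=1 → run A
t=2: queue=[D] q_used=0 → run D
t=3: queue=[D,B] q_used=1 → run D
t=4: queue=[D,B] q_used=2 → run D
t=5: queue=[B,D,F,H] q_used=0 → run B
t=6: queue=[B,D,F,H] q_used=1 → run B
t=7: queue=[B,D,F,H,G] q_used=2 → run B
t=8: queue=[D,F,H,G,B] q_used=0 → run D
t=9: queue=[F,H,G,B] q_used=0 → run F
t=10: queue=[F,H,G,B] q_used=1 → run F
t=11: queue=[F,H,G,B] q_used=2 → run F
t=12: queue=[H,G,B] q_used=0 → run H
t=13: queue=[H,G,B] q_used=1 → run H
t=14: queue=[H,G,B] q_used=2 → run H
t=15: queue=[G,B,H] q_used=0 → run G
t=16: queue=[G,B,H] q_used=1 → run G
t=17: queue=[G,B,H] q_used=2 → run G
t=18: queue=[B,H,G] q_used=0 → run B
t=19: queue=[B,H,G] q_used=1 → run B
t=20: queue=[B,H,G] q_used=2 → run B
t=21: queue=[H,G,B] q_used=0 → run H
t=22: queue=[H,G,B] q_used=1 → run H
t=23: queue=[H,G,B] q_used=2 → run H
t=24: queue=[G,B] q_used=0 → run G
t=25: queue=[G,B] q_used=1 → run G
t=26: queue=[G,B] q_used=2 → run G
t=27: queue=[B] q_used=0 → run B
t=28: (idle)
t=29: (idle)
t=30: (idle)
t=31: (idle)
t=32: (idle)
t=33: (idle)
t=34: (idle)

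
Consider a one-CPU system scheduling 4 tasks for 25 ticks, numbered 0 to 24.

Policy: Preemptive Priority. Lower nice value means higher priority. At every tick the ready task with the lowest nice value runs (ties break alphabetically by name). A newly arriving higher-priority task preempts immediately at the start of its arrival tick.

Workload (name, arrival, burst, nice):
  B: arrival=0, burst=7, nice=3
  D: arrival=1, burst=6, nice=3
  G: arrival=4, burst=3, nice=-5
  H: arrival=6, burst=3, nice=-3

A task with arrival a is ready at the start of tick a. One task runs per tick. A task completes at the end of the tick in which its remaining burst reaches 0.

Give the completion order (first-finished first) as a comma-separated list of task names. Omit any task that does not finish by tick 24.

completion order = G, H, B, D

t=0: ready={B} → run B
t=1: ready={B,D} → run B
t=2: ready={B,D} → run B
t=3: ready={B,D} → run B
t=4: ready={B,D,G} → run G
t=5: ready={B,D,G} → run G
t=6: ready={B,D,G,H} → run G
t=7: ready={B,D,H} → run H
t=8: ready={B,D,H} → run H
t=9: ready={B,D,H} → run H
t=10: ready={B,D} → run B
t=11: ready={B,D} → run B
t=12: ready={B,D} → run B
t=13: ready={D} → run D
t=14: ready={D} → run D
t=15: ready={D} → run D
t=16: ready={D} → run D
t=17: ready={D} → run D
t=18: ready={D} → run D
t=19: (idle)
t=20: (idle)
t=21: (idle)
t=22: (idle)
t=23: (idle)
t=24: (idle)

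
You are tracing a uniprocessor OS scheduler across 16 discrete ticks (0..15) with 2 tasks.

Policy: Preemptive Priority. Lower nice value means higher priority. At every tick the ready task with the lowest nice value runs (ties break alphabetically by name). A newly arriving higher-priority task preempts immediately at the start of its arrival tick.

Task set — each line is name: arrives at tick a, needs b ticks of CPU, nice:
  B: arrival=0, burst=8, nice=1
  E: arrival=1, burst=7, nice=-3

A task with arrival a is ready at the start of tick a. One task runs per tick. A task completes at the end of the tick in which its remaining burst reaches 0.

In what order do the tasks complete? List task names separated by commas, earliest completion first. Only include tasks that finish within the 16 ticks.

completion order = E, B

t=0: ready={B} → run B
t=1: ready={B,E} → run E
t=2: ready={B,E} → run E
t=3: ready={B,E} → run E
t=4: ready={B,E} → run E
t=5: ready={B,E} → run E
t=6: ready={B,E} → run E
t=7: ready={B,E} → run E
t=8: ready={B} → run B
t=9: ready={B} → run B
t=10: ready={B} → run B
t=11: ready={B} → run B
t=12: ready={B} → run B
t=13: ready={B} → run B
t=14: ready={B} → run B
t=15: (idle)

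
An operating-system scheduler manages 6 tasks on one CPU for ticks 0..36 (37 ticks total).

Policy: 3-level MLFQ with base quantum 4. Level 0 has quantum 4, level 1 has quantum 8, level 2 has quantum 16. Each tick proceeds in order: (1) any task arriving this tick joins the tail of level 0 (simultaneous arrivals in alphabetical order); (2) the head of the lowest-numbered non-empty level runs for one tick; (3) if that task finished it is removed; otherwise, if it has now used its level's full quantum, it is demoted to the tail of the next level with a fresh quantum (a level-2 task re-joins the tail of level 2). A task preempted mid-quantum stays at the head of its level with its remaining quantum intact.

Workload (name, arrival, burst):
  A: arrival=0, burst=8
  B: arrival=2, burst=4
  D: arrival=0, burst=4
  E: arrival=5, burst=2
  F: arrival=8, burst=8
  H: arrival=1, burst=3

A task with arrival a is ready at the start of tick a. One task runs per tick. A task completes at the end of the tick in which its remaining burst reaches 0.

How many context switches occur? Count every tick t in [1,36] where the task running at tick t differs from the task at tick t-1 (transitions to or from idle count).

context switches = 8

t=0: L0/L1/L2 = AD/-/- → run A
t=1: L0/L1/L2 = ADH/-/- → run A
t=2: L0/L1/L2 = ADHB/-/- → run A
t=3: L0/L1/L2 = ADHB/-/- → run A
t=4: L0/L1/L2 = DHB/A/- → run D
t=5: L0/L1/L2 = DHBE/A/- → run D
t=6: L0/L1/L2 = DHBE/A/- → run D
t=7: L0/L1/L2 = DHBE/A/- → run D
t=8: L0/L1/L2 = HBEF/A/- → run H
t=9: L0/L1/L2 = HBEF/A/- → run H
t=10: L0/L1/L2 = HBEF/A/- → run H
t=11: L0/L1/L2 = BEF/A/- → run B
t=12: L0/L1/L2 = BEF/A/- → run B
t=13: L0/L1/L2 = BEF/A/- → run B
t=14: L0/L1/L2 = BEF/A/- → run B
t=15: L0/L1/L2 = EF/A/- → run E
t=16: L0/L1/L2 = EF/A/- → run E
t=17: L0/L1/L2 = F/A/- → run F
t=18: L0/L1/L2 = F/A/- → run F
t=19: L0/L1/L2 = F/A/- → run F
t=20: L0/L1/L2 = F/A/- → run F
t=21: L0/L1/L2 = -/AF/- → run A
t=22: L0/L1/L2 = -/AF/- → run A
t=23: L0/L1/L2 = -/AF/- → run A
t=24: L0/L1/L2 = -/AF/- → run A
t=25: L0/L1/L2 = -/F/- → run F
t=26: L0/L1/L2 = -/F/- → run F
t=27: L0/L1/L2 = -/F/- → run F
t=28: L0/L1/L2 = -/F/- → run F
t=29: (idle)
t=30: (idle)
t=31: (idle)
t=32: (idle)
t=33: (idle)
t=34: (idle)
t=35: (idle)
t=36: (idle)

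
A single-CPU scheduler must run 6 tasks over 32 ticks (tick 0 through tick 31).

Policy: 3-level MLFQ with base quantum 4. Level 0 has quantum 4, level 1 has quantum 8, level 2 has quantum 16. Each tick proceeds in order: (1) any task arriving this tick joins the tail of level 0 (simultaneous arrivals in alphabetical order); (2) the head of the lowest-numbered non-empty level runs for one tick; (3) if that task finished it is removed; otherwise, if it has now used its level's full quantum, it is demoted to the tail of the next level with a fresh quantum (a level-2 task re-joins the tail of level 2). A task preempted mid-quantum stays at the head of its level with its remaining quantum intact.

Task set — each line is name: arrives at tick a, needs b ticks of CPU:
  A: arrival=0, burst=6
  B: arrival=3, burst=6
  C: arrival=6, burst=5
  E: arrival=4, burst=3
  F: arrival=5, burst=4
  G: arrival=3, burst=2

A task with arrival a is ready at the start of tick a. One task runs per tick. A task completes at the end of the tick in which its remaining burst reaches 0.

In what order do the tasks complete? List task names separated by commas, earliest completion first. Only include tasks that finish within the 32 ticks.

t=0: L0/L1/L2 = A/-/- → run A
t=1: L0/L1/L2 = A/-/- → run A
t=2: L0/L1/L2 = A/-/- → run A
t=3: L0/L1/L2 = ABG/-/- → run A
t=4: L0/L1/L2 = BGE/A/- → run B
t=5: L0/L1/L2 = BGEF/A/- → run B
t=6: L0/L1/L2 = BGEFC/A/- → run B
t=7: L0/L1/L2 = BGEFC/A/- → run B
t=8: L0/L1/L2 = GEFC/AB/- → run G
t=9: L0/L1/L2 = GEFC/AB/- → run G
t=10: L0/L1/L2 = EFC/AB/- → run E
t=11: L0/L1/L2 = EFC/AB/- → run E
t=12: L0/L1/L2 = EFC/AB/- → run E
t=13: L0/L1/L2 = FC/AB/- → run F
t=14: L0/L1/L2 = FC/AB/- → run F
t=15: L0/L1/L2 = FC/AB/- → run F
t=16: L0/L1/L2 = FC/AB/- → run F
t=17: L0/L1/L2 = C/AB/- → run C
t=18: L0/L1/L2 = C/AB/- → run C
t=19: L0/L1/L2 = C/AB/- → run C
t=20: L0/L1/L2 = C/AB/- → run C
t=21: L0/L1/L2 = -/ABC/- → run A
t=22: L0/L1/L2 = -/ABC/- → run A
t=23: L0/L1/L2 = -/BC/- → run B
t=24: L0/L1/L2 = -/BC/- → run B
t=25: L0/L1/L2 = -/C/- → run C
t=26: (idle)
t=27: (idle)
t=28: (idle)
t=29: (idle)
t=30: (idle)
t=31: (idle)

completion order = G, E, F, A, B, C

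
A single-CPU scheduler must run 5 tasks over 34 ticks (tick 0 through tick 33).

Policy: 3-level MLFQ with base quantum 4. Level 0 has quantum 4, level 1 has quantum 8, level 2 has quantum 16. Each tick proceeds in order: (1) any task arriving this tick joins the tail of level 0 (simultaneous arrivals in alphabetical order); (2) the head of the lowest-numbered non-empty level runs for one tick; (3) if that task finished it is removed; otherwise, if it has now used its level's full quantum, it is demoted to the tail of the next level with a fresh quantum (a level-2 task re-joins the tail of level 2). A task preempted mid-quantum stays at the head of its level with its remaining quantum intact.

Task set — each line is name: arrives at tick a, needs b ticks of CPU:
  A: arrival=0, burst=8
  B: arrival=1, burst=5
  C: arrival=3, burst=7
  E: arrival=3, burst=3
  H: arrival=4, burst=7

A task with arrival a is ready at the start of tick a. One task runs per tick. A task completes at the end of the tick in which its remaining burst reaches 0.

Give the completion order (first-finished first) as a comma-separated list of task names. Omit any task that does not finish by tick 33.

completion order = E, A, B, C, H

t=0: L0/L1/L2 = A/-/- → run A
t=1: L0/L1/L2 = AB/-/- → run A
t=2: L0/L1/L2 = AB/-/- → run A
t=3: L0/L1/L2 = ABCE/-/- → run A
t=4: L0/L1/L2 = BCEH/A/- → run B
t=5: L0/L1/L2 = BCEH/A/- → run B
t=6: L0/L1/L2 = BCEH/A/- → run B
t=7: L0/L1/L2 = BCEH/A/- → run B
t=8: L0/L1/L2 = CEH/AB/- → run C
t=9: L0/L1/L2 = CEH/AB/- → run C
t=10: L0/L1/L2 = CEH/AB/- → run C
t=11: L0/L1/L2 = CEH/AB/- → run C
t=12: L0/L1/L2 = EH/ABC/- → run E
t=13: L0/L1/L2 = EH/ABC/- → run E
t=14: L0/L1/L2 = EH/ABC/- → run E
t=15: L0/L1/L2 = H/ABC/- → run H
t=16: L0/L1/L2 = H/ABC/- → run H
t=17: L0/L1/L2 = H/ABC/- → run H
t=18: L0/L1/L2 = H/ABC/- → run H
t=19: L0/L1/L2 = -/ABCH/- → run A
t=20: L0/L1/L2 = -/ABCH/- → run A
t=21: L0/L1/L2 = -/ABCH/- → run A
t=22: L0/L1/L2 = -/ABCH/- → run A
t=23: L0/L1/L2 = -/BCH/- → run B
t=24: L0/L1/L2 = -/CH/- → run C
t=25: L0/L1/L2 = -/CH/- → run C
t=26: L0/L1/L2 = -/CH/- → run C
t=27: L0/L1/L2 = -/H/- → run H
t=28: L0/L1/L2 = -/H/- → run H
t=29: L0/L1/L2 = -/H/- → run H
t=30: (idle)
t=31: (idle)
t=32: (idle)
t=33: (idle)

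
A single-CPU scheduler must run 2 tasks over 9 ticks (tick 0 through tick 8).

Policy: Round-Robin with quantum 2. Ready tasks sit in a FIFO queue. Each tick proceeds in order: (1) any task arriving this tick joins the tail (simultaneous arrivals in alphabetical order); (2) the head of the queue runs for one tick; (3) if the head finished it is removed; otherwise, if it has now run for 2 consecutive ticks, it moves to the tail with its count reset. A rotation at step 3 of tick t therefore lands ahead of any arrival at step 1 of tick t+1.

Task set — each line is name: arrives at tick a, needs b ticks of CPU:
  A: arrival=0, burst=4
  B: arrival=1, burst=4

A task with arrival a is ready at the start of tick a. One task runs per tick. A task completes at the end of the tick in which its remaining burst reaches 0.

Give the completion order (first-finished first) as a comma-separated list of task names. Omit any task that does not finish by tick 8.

t=0: queue=[A] q_used=0 → run A
t=1: queue=[A,B] q_used=1 → run A
t=2: queue=[B,A] q_used=0 → run B
t=3: queue=[B,A] q_used=1 → run B
t=4: queue=[A,B] q_used=0 → run A
t=5: queue=[A,B] q_used=1 → run A
t=6: queue=[B] q_used=0 → run B
t=7: queue=[B] q_used=1 → run B
t=8: (idle)

completion order = A, B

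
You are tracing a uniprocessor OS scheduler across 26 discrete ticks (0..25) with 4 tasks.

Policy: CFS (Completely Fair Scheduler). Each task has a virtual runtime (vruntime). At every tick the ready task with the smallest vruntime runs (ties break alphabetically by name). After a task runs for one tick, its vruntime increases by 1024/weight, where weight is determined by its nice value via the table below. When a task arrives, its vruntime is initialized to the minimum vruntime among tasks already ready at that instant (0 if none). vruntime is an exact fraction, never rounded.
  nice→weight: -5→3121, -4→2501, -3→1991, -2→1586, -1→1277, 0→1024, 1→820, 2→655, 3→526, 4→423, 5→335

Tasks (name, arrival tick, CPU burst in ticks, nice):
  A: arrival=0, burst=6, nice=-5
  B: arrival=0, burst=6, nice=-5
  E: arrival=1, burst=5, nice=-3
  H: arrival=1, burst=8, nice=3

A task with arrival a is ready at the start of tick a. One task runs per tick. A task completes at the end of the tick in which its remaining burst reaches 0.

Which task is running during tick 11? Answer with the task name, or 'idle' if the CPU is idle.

running at tick 11 = E

t=0: vr[A=0 B=0] → run A
t=1: vr[A=1024/3121 B=0 E=0 H=0] → run B
t=2: vr[A=1024/3121 B=1024/3121 E=0 H=0] → run E
t=3: vr[A=1024/3121 B=1024/3121 E=1024/1991 H=0] → run H
t=4: vr[A=1024/3121 B=1024/3121 E=1024/1991 H=512/263] → run A
t=5: vr[A=2048/3121 B=1024/3121 E=1024/1991 H=512/263] → run B
t=6: vr[A=2048/3121 B=2048/3121 E=1024/1991 H=512/263] → run E
t=7: vr[A=2048/3121 B=2048/3121 E=2048/1991 H=512/263] → run A
t=8: vr[A=3072/3121 B=2048/3121 E=2048/1991 H=512/263] → run B
t=9: vr[A=3072/3121 B=3072/3121 E=2048/1991 H=512/263] → run A
t=10: vr[A=4096/3121 B=3072/3121 E=2048/1991 H=512/263] → run B
t=11: vr[A=4096/3121 B=4096/3121 E=2048/1991 H=512/263] → run E
t=12: vr[A=4096/3121 B=4096/3121 E=3072/1991 H=512/263] → run A
t=13: vr[A=5120/3121 B=4096/3121 E=3072/1991 H=512/263] → run B
t=14: vr[A=5120/3121 B=5120/3121 E=3072/1991 H=512/263] → run E
t=15: vr[A=5120/3121 B=5120/3121 E=4096/1991 H=512/263] → run A
t=16: vr[B=5120/3121 E=4096/1991 H=512/263] → run B
t=17: vr[E=4096/1991 H=512/263] → run H
t=18: vr[E=4096/1991 H=1024/263] → run E
t=19: vr[H=1024/263] → run H
t=20: vr[H=1536/263] → run H
t=21: vr[H=2048/263] → run H
t=22: vr[H=2560/263] → run H
t=23: vr[H=3072/263] → run H
t=24: vr[H=3584/263] → run H
t=25: (idle)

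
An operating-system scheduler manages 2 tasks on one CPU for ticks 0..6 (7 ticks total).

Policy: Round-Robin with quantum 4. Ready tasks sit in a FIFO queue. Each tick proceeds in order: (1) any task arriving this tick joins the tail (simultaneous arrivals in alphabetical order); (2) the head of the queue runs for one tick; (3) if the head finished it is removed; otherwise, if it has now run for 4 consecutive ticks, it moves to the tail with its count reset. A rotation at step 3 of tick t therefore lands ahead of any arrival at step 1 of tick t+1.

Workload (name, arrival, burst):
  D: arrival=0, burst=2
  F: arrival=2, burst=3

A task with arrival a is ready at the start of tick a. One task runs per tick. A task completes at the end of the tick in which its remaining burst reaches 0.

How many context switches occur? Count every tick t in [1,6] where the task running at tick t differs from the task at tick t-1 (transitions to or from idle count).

context switches = 2

t=0: queue=[D] q_used=0 → run D
t=1: queue=[D] q_used=1 → run D
t=2: queue=[F] q_used=0 → run F
t=3: queue=[F] q_used=1 → run F
t=4: queue=[F] q_used=2 → run F
t=5: (idle)
t=6: (idle)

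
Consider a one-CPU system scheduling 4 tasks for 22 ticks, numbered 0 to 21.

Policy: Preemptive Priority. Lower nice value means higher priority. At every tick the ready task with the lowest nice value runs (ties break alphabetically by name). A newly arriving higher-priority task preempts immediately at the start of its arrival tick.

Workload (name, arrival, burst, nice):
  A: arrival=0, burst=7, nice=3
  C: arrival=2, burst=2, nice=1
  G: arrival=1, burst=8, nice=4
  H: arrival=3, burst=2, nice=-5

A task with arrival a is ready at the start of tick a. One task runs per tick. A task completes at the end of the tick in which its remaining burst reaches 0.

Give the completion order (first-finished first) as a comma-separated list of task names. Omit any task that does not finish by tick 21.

t=0: ready={A} → run A
t=1: ready={A,G} → run A
t=2: ready={A,C,G} → run C
t=3: ready={A,C,G,H} → run H
t=4: ready={A,C,G,H} → run H
t=5: ready={A,C,G} → run C
t=6: ready={A,G} → run A
t=7: ready={A,G} → run A
t=8: ready={A,G} → run A
t=9: ready={A,G} → run A
t=10: ready={A,G} → run A
t=11: ready={G} → run G
t=12: ready={G} → run G
t=13: ready={G} → run G
t=14: ready={G} → run G
t=15: ready={G} → run G
t=16: ready={G} → run G
t=17: ready={G} → run G
t=18: ready={G} → run G
t=19: (idle)
t=20: (idle)
t=21: (idle)

completion order = H, C, A, G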